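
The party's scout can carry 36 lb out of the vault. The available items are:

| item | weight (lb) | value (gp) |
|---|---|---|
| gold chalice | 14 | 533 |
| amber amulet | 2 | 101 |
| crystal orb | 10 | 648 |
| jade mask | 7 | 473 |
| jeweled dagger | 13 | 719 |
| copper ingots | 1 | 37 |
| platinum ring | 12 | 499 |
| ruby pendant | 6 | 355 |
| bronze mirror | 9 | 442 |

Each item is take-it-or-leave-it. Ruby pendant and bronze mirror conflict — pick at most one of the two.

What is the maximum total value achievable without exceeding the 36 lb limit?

2195

Ranking by ratio (value/lb): jade mask 67.57, crystal orb 64.80, ruby pendant 59.17, jeweled dagger 55.31.
Taking crystal orb + jade mask + jeweled dagger + ruby pendant: 36 lb used, 2195 in value.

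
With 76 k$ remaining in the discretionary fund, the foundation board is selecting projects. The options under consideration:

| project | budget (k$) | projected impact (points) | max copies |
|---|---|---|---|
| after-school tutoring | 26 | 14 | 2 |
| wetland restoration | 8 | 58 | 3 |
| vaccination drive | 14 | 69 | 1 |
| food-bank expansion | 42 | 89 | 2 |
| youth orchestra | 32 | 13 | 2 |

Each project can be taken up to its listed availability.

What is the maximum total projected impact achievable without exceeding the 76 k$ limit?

Taking the top-ratio projects first gives after-school tutoring + 3×wetland restoration + vaccination drive for 257 (64 k$).
Dropping after-school tutoring and wetland restoration frees 34 k$; slotting in food-bank expansion (42 k$) lifts the total to 274 at 72 k$.
Every other selection either busts 76 k$ or exceeds an availability limit or fails to beat 274.

274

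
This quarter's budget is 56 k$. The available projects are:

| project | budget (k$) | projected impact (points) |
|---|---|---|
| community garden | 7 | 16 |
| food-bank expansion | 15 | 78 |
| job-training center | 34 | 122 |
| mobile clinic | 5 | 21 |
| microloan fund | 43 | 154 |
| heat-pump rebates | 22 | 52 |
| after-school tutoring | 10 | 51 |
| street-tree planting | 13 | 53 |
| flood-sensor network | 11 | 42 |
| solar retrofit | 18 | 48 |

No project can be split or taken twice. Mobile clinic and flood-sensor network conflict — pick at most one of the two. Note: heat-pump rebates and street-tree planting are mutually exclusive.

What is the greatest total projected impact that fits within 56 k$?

240

Best packing: community garden + food-bank expansion + after-school tutoring + street-tree planting + flood-sensor network — 56 k$, 240 total.
The closest alternative, food-bank expansion + after-school tutoring + street-tree planting + solar retrofit, reaches only 230.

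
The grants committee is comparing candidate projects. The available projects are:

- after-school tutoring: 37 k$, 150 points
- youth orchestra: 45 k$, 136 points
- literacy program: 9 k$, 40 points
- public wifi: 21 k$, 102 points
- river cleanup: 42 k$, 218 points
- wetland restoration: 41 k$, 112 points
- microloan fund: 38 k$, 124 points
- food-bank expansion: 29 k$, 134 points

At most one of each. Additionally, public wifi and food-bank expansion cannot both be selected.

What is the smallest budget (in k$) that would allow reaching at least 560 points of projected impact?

138

Look for the lowest-budget combination reaching 560.
Taking after-school tutoring + public wifi + river cleanup + microloan fund gives 594 (≥ 560) for 138 k$.
Below 138 k$ the best achievable stays under 560.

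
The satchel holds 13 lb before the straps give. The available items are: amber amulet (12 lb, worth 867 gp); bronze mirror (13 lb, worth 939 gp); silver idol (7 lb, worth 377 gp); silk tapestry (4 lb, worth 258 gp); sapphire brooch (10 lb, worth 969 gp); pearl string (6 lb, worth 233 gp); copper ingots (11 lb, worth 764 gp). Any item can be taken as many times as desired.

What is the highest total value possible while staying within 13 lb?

Best packing: sapphire brooch — 10 lb, 969 total.

969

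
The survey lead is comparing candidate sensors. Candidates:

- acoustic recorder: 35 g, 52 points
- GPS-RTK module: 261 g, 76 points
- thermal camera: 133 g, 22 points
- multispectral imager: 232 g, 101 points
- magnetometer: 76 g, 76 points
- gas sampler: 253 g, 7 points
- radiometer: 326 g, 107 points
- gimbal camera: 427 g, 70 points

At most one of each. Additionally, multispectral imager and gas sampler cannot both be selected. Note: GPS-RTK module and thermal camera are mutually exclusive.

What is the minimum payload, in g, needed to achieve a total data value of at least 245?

Minimise g subject to total data value ≥ 245.
acoustic recorder + thermal camera + multispectral imager + magnetometer reaches 251 using 476 g.
Below 476 g the best achievable stays under 245.

476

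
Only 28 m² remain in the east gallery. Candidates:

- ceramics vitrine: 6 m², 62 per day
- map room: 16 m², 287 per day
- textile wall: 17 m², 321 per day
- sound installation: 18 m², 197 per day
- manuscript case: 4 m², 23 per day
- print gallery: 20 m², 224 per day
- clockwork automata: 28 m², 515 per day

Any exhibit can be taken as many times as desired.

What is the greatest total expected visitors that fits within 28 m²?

515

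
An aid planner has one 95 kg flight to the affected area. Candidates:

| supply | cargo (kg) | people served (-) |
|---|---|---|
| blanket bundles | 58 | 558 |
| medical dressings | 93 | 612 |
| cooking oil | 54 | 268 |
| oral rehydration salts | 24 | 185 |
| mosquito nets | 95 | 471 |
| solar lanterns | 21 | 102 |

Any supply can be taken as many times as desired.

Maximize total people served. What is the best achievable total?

743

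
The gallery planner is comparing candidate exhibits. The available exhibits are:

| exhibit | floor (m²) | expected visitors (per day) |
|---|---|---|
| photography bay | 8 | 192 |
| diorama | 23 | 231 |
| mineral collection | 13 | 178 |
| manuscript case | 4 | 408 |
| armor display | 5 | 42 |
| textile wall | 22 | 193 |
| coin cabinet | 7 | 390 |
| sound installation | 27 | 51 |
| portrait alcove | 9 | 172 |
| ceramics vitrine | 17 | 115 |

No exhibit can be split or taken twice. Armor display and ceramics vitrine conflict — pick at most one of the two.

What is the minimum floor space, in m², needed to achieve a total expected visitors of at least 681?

11

Minimise m² subject to total expected visitors ≥ 681.
manuscript case + coin cabinet reaches 798 using 11 m².
No combination under 11 m² hits 681.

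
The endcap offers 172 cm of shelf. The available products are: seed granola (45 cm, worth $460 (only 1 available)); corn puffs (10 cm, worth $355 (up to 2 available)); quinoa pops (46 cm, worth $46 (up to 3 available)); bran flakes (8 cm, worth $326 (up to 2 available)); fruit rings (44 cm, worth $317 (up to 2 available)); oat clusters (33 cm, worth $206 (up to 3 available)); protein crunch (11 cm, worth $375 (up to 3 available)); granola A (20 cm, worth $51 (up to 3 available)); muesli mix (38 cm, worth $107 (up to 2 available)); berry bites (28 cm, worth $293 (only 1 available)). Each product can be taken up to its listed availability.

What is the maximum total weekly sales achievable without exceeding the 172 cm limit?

3291

The ratio ordering already packs tightly: seed granola + 2×corn puffs + 2×bran flakes + 3×protein crunch + granola A + berry bites, 162 cm, 3291.
The spare 10 cm is too small for any remaining product, and no exchange beats 3291.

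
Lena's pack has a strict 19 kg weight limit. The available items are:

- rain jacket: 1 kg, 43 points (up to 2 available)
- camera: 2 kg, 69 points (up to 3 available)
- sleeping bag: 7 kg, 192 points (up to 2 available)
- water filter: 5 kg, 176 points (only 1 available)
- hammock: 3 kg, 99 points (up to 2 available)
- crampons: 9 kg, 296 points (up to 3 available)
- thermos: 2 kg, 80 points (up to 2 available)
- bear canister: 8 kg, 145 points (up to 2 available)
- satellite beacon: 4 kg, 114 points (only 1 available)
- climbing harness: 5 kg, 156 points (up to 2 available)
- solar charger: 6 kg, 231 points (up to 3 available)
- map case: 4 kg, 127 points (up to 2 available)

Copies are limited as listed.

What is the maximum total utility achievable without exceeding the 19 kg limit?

Filling by ratio: 2×rain jacket + 2×thermos + 2×solar charger for 708, with 1 kg left unused.
The 5 kg tied up in rain jacket and 2×thermos is better spent on solar charger — total rises to 736 (19 kg).
Nothing else within 19 kg beats 736.

736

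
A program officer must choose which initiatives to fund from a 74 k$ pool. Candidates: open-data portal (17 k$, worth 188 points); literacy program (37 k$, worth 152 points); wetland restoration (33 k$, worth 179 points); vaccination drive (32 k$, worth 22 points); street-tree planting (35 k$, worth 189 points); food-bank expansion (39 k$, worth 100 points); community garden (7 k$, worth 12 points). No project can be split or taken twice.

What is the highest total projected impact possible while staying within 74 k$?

389

Ranking by ratio (projected impact/k$): open-data portal 11.06, wetland restoration 5.42, street-tree planting 5.40.
Taking the top-ratio projects first gives open-data portal + wetland restoration + community garden for 379 (57 k$).
Replace wetland restoration with street-tree planting: the trade gains 10 net, giving 389 at 59 k$.
No other feasible combination exceeds 389.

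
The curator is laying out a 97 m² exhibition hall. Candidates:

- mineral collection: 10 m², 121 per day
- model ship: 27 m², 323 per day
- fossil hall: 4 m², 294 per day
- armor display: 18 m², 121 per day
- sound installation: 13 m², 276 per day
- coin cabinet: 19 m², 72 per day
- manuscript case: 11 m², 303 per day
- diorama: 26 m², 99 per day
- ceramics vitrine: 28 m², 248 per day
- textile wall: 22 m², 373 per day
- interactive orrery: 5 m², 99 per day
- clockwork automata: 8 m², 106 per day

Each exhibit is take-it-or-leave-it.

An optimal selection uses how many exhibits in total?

7

Optimal total is 1796.
One optimal bundle: mineral collection + model ship + fossil hall + sound installation + manuscript case + textile wall + clockwork automata (95 m²).
Any selection reaching 1796 contains exactly 7 exhibits.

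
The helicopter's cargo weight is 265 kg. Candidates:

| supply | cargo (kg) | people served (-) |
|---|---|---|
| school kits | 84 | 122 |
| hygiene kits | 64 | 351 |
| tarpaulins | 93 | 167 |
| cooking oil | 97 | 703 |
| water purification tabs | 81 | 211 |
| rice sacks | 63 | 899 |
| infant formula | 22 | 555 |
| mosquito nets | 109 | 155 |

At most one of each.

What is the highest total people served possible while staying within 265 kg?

By people served per kg: infant formula 25.23, rice sacks 14.27, cooking oil 7.25 lead.
Best packing: hygiene kits + cooking oil + rice sacks + infant formula — 246 kg, 2508 total.
No other feasible combination exceeds 2508.

2508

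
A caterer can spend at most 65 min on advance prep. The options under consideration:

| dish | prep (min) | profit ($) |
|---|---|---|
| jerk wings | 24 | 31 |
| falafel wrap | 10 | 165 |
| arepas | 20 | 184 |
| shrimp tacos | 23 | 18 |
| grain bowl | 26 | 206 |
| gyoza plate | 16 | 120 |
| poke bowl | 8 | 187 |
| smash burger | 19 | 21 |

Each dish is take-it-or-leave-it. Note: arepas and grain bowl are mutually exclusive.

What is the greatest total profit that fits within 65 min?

Ranking by ratio (profit/min): poke bowl 23.38, falafel wrap 16.50, arepas 9.20.
Best packing: falafel wrap + grain bowl + gyoza plate + poke bowl — 60 min, 678 total.
That's the maximum — no feasible swap from here does better than 678.

678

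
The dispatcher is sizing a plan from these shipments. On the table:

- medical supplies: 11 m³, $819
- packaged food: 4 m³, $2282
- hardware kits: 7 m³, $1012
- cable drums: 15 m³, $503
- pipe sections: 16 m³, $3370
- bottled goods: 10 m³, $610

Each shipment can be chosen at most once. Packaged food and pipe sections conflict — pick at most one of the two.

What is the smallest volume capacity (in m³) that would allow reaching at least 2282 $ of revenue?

Minimise m³ subject to total revenue ≥ 2282.
packaged food reaches 2282 using 4 m³.
Below 4 m³ the best achievable stays under 2282.

4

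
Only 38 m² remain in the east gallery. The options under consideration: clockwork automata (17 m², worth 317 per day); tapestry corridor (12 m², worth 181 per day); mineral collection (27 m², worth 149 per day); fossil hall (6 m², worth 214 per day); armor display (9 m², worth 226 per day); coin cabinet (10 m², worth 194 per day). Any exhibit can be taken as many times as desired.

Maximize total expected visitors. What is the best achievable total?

By expected visitors per m²: fossil hall 35.67, armor display 25.11, coin cabinet 19.40, clockwork automata 18.65 lead.
Taking 6×fossil hall: 36 m² used, 1284 in expected visitors.
No other feasible combination exceeds 1284.

1284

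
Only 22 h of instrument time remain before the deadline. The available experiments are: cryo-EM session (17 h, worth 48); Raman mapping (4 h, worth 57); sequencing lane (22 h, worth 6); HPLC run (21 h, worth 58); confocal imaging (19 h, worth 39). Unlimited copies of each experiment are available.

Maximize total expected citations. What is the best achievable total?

285

Taking 5×Raman mapping: 20 h used, 285 in expected citations.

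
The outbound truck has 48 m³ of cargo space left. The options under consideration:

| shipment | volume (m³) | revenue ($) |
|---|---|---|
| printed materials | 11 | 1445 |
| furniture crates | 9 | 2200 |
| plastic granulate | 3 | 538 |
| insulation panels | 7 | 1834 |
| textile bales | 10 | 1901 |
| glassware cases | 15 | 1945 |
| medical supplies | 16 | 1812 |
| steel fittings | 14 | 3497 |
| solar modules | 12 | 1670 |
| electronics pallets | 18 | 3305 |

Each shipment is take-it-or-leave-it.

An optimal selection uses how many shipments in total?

4

Best achievable revenue is 10836.
One optimal bundle: furniture crates + insulation panels + steel fittings + electronics pallets (48 m³).
All optima have 4 shipments.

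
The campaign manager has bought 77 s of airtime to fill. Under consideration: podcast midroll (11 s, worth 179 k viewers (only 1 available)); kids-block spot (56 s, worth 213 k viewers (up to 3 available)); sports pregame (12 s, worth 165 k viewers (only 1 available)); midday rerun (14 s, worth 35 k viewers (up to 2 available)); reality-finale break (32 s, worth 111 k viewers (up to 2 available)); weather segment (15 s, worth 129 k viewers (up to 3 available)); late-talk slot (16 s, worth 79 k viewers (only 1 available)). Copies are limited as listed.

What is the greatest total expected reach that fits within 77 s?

731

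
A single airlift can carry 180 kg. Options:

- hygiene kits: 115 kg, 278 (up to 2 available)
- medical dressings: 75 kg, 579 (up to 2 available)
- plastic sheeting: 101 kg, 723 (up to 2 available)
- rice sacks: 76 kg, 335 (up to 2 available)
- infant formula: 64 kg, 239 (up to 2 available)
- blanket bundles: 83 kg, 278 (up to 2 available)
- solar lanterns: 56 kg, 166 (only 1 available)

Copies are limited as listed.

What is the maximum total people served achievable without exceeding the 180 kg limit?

1302

Greedy by ratio would take 2×medical dressings: 150 kg used, total 1158.
Dropping medical dressings frees 75 kg; slotting in plastic sheeting (101 kg) lifts the total to 1302 at 176 kg.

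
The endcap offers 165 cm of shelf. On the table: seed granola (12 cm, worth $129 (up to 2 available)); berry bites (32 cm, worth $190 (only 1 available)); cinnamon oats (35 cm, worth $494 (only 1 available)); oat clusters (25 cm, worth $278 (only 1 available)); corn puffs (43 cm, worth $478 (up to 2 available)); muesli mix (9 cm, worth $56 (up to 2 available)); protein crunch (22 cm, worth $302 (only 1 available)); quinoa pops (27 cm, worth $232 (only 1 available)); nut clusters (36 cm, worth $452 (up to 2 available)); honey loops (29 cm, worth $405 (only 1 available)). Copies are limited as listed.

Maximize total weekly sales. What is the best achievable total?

Ranking by ratio (weekly sales/cm): cinnamon oats 14.11, honey loops 13.97, protein crunch 13.73, nut clusters 12.56.
Filling by ratio: cinnamon oats + protein crunch + 2×nut clusters + honey loops for 2105, with 7 cm left unused.
Replace nut clusters with corn puffs: the trade gains 26 net, giving 2131 at 165 cm.
That's the maximum — no swap from here does better than 2131.

2131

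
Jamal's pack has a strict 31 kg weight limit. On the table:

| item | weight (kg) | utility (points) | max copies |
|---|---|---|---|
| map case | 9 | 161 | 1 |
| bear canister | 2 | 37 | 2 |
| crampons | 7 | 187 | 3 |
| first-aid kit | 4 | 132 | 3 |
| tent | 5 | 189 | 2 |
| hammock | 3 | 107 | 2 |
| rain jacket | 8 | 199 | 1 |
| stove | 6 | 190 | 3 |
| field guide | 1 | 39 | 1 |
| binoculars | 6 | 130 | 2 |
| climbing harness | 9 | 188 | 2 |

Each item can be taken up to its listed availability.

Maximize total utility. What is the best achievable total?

1085

A density-first pass picks bear canister + 3×first-aid kit + 2×tent + 2×hammock + field guide — 1064 at 31 kg.
Dropping bear canister and first-aid kit frees 6 kg; slotting in stove (6 kg) lifts the total to 1085 at 31 kg.
Nothing else within 31 kg beats 1085.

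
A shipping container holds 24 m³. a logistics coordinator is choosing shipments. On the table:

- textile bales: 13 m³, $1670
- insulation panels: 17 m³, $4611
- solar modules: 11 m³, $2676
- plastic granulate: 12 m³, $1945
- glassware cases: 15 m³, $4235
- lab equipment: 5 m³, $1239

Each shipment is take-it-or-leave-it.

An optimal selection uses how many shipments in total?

2

Best achievable revenue is 5850.
One optimal bundle: insulation panels + lab equipment (22 m³).
Any selection reaching 5850 contains exactly 2 shipments.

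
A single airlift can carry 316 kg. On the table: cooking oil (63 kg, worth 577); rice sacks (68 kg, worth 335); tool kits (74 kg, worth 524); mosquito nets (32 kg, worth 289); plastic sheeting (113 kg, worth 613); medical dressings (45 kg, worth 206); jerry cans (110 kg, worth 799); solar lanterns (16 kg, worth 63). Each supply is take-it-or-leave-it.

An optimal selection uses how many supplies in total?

5

Best achievable people served is 2252.
For example cooking oil + tool kits + mosquito nets + jerry cans + solar lanterns achieves it, using 295 kg.
All optima have 5 supplies.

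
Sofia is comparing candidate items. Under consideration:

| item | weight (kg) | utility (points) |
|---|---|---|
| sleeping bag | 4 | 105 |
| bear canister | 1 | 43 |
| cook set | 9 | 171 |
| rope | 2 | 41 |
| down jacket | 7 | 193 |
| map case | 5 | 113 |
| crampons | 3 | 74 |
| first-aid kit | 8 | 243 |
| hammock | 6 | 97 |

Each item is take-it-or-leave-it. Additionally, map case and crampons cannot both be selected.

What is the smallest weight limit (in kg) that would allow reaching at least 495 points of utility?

18

Look for the lowest-weight combination reaching 495.
bear canister + rope + down jacket + first-aid kit: 520 utility at 18 kg.
Any bundle with less than 18 kg falls short of 495.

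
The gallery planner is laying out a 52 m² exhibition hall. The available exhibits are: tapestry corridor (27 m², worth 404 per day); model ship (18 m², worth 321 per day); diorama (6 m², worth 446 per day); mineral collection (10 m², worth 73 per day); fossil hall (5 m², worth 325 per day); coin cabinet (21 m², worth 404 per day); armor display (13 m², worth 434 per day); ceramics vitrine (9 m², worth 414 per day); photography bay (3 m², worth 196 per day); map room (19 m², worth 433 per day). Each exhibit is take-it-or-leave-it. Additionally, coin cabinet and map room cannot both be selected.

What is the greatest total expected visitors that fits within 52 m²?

Ranking by ratio (expected visitors/m²): diorama 74.33, photography bay 65.33, fossil hall 65.00, ceramics vitrine 46.00.
Taking the top-ratio exhibits first gives diorama + mineral collection + fossil hall + armor display + ceramics vitrine + photography bay for 1888 (46 m²).
Replace mineral collection and photography bay with map room: the trade gains 164 net, giving 2052 at 52 m².

2052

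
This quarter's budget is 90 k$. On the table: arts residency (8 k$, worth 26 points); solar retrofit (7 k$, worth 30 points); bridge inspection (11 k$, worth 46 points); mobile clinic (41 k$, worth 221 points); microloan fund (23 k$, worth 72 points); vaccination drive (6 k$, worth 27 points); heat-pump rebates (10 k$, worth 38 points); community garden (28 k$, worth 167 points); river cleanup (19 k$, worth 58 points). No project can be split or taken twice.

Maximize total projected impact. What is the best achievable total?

Taking the top-ratio projects first gives arts residency + solar retrofit + mobile clinic + vaccination drive + community garden for 471 (90 k$).
A better packing is bridge inspection + mobile clinic + heat-pump rebates + community garden: 90 k$, total 472.
Next best is arts residency + solar retrofit + mobile clinic + vaccination drive + community garden at 471 (90 k$) — short by 1.

472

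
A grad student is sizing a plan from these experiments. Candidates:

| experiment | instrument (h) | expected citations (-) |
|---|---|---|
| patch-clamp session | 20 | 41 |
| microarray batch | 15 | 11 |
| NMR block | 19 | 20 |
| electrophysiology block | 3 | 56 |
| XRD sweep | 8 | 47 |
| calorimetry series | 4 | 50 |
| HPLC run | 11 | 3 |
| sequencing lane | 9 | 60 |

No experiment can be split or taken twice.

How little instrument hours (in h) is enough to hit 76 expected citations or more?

Need the lightest bundle worth ≥ 76.
electrophysiology block + calorimetry series: 106 expected citations at 7 h.
Any bundle with less than 7 h falls short of 76.

7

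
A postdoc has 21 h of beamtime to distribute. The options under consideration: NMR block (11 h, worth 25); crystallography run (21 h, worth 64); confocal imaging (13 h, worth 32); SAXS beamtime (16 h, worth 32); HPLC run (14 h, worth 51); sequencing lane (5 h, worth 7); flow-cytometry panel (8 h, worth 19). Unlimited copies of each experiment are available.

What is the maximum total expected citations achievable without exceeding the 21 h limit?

64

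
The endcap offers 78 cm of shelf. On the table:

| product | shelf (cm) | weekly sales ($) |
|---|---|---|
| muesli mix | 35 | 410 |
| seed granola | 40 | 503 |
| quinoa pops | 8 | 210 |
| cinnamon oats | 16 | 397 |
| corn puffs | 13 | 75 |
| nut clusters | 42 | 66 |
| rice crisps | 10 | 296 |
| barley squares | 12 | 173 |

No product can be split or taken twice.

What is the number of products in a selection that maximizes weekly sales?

4

Best achievable weekly sales is 1406.
For example seed granola + quinoa pops + cinnamon oats + rice crisps achieves it, using 74 cm.
Any selection reaching 1406 contains exactly 4 products.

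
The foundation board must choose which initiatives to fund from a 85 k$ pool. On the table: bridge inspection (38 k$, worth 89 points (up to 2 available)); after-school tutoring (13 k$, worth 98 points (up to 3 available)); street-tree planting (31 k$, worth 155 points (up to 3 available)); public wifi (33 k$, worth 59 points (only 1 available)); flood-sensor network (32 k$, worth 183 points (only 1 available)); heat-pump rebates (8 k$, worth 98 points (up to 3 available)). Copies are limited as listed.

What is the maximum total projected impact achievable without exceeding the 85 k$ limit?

673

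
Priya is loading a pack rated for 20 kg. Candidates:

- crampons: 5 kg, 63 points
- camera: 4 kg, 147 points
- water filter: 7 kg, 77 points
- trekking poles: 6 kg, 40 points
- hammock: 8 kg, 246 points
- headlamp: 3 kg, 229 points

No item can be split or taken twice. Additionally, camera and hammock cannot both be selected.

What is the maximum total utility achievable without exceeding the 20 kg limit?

Water filter + hammock + headlamp uses 18 of the 20 kg and totals 552.

552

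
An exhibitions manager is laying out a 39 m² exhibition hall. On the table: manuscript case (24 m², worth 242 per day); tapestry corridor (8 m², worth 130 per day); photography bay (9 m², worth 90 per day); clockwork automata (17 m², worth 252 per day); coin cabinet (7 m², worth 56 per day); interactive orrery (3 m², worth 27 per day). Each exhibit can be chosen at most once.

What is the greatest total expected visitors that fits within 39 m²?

499

The ratio ordering already packs tightly: tapestry corridor + photography bay + clockwork automata + interactive orrery, 37 m², 499.
The closest alternative, tapestry corridor + photography bay + clockwork automata, reaches only 472.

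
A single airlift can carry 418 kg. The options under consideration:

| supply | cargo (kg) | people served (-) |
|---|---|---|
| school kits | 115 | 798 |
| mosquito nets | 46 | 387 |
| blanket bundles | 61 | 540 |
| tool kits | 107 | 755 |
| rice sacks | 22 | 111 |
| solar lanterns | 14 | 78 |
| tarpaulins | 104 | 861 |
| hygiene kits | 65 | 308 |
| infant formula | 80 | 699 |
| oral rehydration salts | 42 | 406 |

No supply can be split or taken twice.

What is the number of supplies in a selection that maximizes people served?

6

Optimal total is 3382.
One optimal bundle: school kits + blanket bundles + solar lanterns + tarpaulins + infant formula + oral rehydration salts (416 kg).
All optima have 6 supplies.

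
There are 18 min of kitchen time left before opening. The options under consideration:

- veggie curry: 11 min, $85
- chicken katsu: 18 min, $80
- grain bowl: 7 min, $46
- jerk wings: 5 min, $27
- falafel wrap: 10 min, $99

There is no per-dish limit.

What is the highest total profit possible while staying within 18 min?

145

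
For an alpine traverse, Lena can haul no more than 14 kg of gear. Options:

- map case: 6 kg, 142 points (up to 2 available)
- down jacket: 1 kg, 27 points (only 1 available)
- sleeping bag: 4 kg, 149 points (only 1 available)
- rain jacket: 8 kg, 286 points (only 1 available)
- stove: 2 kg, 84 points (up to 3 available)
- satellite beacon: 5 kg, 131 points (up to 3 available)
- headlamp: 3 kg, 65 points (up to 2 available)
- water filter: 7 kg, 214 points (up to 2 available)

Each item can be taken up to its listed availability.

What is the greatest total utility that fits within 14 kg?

538

Greedy by ratio would take down jacket + sleeping bag + 3×stove + headlamp: 14 kg used, total 493.
The 8 kg tied up in down jacket and sleeping bag and headlamp is better spent on rain jacket — total rises to 538 (14 kg).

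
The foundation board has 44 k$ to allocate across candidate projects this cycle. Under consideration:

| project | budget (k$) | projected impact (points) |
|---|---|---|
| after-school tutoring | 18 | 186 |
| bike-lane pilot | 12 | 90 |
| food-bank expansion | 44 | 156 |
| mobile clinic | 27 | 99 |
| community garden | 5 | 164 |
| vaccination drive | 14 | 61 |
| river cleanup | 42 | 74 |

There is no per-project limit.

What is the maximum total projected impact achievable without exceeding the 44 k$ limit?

1312

By projected impact per k$: community garden 32.80, after-school tutoring 10.33, bike-lane pilot 7.50, vaccination drive 4.36 lead.
Best packing: 8×community garden — 40 k$, 1312 total.
Nothing else within 44 k$ beats 1312.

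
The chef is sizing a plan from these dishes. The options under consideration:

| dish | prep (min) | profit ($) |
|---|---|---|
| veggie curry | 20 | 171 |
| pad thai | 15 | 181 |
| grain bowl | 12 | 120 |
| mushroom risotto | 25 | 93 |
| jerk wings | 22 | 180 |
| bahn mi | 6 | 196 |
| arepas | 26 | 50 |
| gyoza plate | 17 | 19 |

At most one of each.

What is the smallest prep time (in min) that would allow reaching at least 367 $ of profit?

21

Need the lightest bundle worth ≥ 367.
pad thai + bahn mi reaches 377 using 21 min.
Any bundle with less than 21 min falls short of 367.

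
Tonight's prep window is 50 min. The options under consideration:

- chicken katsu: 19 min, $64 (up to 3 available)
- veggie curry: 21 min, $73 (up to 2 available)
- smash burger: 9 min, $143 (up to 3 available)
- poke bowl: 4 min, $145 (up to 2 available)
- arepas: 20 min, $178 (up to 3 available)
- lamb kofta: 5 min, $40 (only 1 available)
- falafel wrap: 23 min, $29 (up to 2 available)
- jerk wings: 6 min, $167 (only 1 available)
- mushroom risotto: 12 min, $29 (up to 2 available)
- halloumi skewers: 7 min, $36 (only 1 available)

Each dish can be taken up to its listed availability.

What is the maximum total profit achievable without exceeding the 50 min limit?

926

Ranking by ratio (profit/min): poke bowl 36.25, jerk wings 27.83, smash burger 15.89.
Best packing: 3×smash burger + 2×poke bowl + lamb kofta + jerk wings — 46 min, 926 total.
Nothing else within 50 min beats 926.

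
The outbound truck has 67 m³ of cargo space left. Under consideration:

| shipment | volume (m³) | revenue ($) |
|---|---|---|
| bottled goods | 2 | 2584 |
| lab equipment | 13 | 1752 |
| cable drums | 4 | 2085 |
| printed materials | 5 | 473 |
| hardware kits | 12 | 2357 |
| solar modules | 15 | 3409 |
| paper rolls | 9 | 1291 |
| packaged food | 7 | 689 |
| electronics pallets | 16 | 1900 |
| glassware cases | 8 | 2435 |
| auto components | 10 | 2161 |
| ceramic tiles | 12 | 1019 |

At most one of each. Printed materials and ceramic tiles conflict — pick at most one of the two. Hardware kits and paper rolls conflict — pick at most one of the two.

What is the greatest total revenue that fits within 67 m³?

Bottled goods + cable drums + hardware kits + solar modules + electronics pallets + glassware cases + auto components uses 67 of the 67 m³ and totals 16931.
An exhaustive check of the 4096 subsets confirms 16931.

16931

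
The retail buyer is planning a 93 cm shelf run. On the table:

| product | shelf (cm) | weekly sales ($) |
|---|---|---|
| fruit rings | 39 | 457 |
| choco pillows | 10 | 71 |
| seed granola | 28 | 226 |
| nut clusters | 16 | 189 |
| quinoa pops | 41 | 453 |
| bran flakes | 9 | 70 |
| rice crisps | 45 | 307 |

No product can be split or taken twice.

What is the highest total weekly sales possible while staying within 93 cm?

Density check — nut clusters 11.81, fruit rings 11.72, quinoa pops 11.05, seed granola 8.07 are the best per cm.
Taking the top-ratio products first gives fruit rings + seed granola + nut clusters + bran flakes for 942 (92 cm).
Using the slack differently, fruit rings + choco pillows + quinoa pops comes to 981 at 90 cm.
Runner-up fruit rings + quinoa pops + bran flakes tops out at 980.

981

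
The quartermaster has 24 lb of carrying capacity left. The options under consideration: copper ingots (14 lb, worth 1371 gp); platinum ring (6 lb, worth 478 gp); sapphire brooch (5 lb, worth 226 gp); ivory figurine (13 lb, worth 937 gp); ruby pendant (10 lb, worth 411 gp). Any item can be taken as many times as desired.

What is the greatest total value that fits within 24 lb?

By value per lb: copper ingots 97.93, platinum ring 79.67, ivory figurine 72.08 lead.
Taking the top-ratio items first gives copper ingots + platinum ring for 1849 (20 lb).
The 14 lb tied up in copper ingots is better spent on 3×platinum ring — total rises to 1912 (24 lb).

1912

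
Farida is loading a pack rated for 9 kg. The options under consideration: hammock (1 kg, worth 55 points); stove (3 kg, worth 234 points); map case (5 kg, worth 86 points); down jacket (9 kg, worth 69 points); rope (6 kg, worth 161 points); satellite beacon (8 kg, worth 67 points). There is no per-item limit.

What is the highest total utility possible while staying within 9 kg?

702

Best packing: 3×stove — 9 kg, 702 total.
Nothing else within 9 kg beats 702.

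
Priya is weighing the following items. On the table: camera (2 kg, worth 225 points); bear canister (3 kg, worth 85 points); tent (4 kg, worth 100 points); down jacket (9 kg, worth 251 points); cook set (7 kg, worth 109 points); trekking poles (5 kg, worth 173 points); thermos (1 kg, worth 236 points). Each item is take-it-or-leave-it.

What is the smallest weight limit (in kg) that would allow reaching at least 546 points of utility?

6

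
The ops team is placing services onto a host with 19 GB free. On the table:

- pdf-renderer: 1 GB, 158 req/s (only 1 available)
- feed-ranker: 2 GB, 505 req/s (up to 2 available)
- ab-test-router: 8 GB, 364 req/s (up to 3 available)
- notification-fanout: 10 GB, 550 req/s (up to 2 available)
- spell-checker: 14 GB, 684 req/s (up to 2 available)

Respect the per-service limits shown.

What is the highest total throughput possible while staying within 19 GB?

Density check — feed-ranker 252.50, pdf-renderer 158.00, notification-fanout 55.00 are the best per GB.
The ratio heuristic lands on pdf-renderer + 2×feed-ranker + notification-fanout (1718) but leaves 4 GB idle.
The 10 GB tied up in notification-fanout is better spent on spell-checker — total rises to 1852 (19 GB).
No other feasible combination exceeds 1852.

1852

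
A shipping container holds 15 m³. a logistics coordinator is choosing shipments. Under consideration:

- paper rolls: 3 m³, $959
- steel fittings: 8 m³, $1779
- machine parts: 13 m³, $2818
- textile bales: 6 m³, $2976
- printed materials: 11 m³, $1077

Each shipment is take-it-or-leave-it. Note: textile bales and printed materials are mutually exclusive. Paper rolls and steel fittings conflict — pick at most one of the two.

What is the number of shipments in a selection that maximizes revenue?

2

Best achievable revenue is 4755.
For example steel fittings + textile bales achieves it, using 14 m³.
All optima have 2 shipments.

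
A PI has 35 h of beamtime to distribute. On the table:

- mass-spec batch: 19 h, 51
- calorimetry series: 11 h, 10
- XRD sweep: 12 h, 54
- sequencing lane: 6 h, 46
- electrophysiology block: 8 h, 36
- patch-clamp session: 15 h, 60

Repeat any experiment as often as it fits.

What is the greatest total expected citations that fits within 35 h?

230

Best packing: 5×sequencing lane — 30 h, 230 total.
That's the maximum — no swap from here does better than 230.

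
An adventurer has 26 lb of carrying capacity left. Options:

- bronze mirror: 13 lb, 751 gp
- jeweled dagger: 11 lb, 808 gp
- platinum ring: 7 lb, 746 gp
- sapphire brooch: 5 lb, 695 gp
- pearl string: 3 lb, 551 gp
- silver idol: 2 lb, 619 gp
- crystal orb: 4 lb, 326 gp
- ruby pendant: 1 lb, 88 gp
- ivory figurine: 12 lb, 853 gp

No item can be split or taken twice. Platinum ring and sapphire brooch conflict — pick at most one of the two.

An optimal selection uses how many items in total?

The maximum value within 26 lb is 3087.
jeweled dagger + sapphire brooch + pearl string + silver idol + crystal orb + ruby pendant hits 3087 at 26 lb.
All optima have 6 items.

6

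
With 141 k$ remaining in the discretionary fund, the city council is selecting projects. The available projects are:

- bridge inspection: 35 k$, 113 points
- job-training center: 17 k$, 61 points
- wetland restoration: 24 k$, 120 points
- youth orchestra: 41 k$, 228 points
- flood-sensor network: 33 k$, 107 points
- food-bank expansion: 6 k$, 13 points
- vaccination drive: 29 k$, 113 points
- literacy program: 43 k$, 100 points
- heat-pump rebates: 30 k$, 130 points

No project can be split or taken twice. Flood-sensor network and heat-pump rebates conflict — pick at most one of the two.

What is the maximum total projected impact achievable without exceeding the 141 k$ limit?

652

Ranking by ratio (projected impact/k$): youth orchestra 5.56, wetland restoration 5.00, heat-pump rebates 4.33.
Job-training center + wetland restoration + youth orchestra + vaccination drive + heat-pump rebates uses 141 of the 141 k$ and totals 652.
The closest alternative, bridge inspection + wetland restoration + youth orchestra + food-bank expansion + heat-pump rebates, reaches only 604.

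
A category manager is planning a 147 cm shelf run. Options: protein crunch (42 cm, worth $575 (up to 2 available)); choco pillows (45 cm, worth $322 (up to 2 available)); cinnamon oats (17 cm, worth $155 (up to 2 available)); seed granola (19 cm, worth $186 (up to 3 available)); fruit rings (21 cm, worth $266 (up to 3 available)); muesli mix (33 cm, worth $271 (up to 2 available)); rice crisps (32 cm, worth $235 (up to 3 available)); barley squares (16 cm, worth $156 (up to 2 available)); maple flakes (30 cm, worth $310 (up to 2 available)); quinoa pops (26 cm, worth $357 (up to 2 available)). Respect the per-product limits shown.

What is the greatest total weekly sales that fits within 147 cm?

Greedy by ratio would take 2×protein crunch + 2×quinoa pops: 136 cm used, total 1864.
Replace 2×quinoa pops with 3×fruit rings: the trade gains 84 net, giving 1948 at 147 cm.
No other feasible combination exceeds 1948.

1948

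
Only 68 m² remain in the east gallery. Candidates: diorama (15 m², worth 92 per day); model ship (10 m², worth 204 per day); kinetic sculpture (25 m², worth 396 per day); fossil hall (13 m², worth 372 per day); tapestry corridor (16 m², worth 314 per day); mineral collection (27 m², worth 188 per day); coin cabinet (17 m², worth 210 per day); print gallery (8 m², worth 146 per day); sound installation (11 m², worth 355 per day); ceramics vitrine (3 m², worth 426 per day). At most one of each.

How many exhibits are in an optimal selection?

The maximum expected visitors within 68 m² is 1863.
One optimal bundle: kinetic sculpture + fossil hall + tapestry corridor + sound installation + ceramics vitrine (68 m²).
Every optimal selection uses 5 exhibits.

5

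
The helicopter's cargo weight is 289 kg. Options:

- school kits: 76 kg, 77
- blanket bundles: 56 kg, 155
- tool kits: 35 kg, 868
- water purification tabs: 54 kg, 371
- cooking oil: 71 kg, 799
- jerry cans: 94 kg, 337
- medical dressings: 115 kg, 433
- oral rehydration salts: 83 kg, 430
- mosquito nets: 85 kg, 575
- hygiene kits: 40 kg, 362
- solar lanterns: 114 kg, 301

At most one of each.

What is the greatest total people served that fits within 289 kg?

The ratio ordering already packs tightly: tool kits + water purification tabs + cooking oil + mosquito nets + hygiene kits, 285 kg, 2975.

2975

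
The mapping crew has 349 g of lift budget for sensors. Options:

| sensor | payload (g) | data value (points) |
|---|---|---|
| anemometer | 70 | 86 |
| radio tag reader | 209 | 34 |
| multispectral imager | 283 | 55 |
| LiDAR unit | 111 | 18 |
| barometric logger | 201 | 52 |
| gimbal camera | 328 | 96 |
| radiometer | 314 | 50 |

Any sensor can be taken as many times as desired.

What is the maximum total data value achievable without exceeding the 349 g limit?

344

Taking 4×anemometer: 280 g used, 344 in data value.
Nothing else within 349 g beats 344.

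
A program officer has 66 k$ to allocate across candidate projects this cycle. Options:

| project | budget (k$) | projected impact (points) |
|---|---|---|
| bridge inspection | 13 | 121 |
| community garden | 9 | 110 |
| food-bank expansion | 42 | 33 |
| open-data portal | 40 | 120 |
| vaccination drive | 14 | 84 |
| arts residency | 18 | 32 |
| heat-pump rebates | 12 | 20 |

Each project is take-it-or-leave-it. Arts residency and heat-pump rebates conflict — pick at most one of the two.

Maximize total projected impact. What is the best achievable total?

By projected impact per k$: community garden 12.22, bridge inspection 9.31, vaccination drive 6.00, open-data portal 3.00 lead.
Best packing: bridge inspection + community garden + open-data portal — 62 k$, 351 total.

351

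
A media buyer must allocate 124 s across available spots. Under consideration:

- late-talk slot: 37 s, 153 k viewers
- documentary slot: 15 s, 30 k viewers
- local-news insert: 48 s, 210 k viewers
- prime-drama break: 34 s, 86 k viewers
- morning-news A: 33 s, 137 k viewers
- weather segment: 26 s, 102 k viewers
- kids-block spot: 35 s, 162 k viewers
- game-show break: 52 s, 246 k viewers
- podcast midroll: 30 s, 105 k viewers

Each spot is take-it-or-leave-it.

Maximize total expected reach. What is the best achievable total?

Density check — game-show break 4.73, kids-block spot 4.63, local-news insert 4.38 are the best per s.
Greedy by ratio would take morning-news A + kids-block spot + game-show break: 120 s used, total 545.
Dropping morning-news A frees 33 s; slotting in late-talk slot (37 s) lifts the total to 561 at 124 s.

561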